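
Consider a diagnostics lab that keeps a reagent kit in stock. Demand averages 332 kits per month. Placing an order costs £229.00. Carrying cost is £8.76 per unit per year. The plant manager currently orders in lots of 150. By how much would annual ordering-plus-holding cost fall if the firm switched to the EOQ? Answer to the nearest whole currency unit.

Annual demand D = 332 × 12 = 3,984.
EOQ = √(2DS/H) = √(2 × 3,984 × 229 / 8.76) ≈ 456.39.
Cost at Q* = (D/Q*)S + (Q*/2)H = √(2DSH) ≈ £3,998.02.
Cost at Q = 150: (3,984/150)×229 + (150/2)×8.76 = £6,082.24 + £657.00 = £6,739.24.
Excess = £6,739.24 − £3,998.02 = £2,741.22.

Extra cost ≈ £2,741 per year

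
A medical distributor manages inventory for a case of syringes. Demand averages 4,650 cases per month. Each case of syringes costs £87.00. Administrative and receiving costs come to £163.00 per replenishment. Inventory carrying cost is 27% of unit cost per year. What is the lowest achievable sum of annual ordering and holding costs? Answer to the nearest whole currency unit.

Annual demand D = 4,650 × 12 = 55,800.
Holding cost H = 0.27 × £87.00 = £23.4900 per unit per year.
EOQ = √(2DS/H) = √(2 × 55,800 × 163 / 23.49) ≈ 880.00.
At the optimum the two cost components are equal, so total cost = 2·(Q*/2)H = Q*·H.
Minimum total = √(2DSH) = √(2 × 55,800 × 163 × 23.49) ≈ 20671.282.

TC* ≈ £20,671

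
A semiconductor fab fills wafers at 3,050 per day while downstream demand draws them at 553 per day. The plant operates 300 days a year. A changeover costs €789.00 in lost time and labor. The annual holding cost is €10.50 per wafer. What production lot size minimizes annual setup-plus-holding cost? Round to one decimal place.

Annual demand D = 553 × 300 = 165,900.
Production build-up factor (1 − d/p) = 1 − 553/3,050 = 0.8187.
Q* = √(2DS / (H(1 − d/p))) = √(2 × 165,900 × 789 / (10.5 × 0.8187)).
= √(261,790,200 / 8.5962) ≈ 5518.521.

Q* ≈ 5,518.5 wafers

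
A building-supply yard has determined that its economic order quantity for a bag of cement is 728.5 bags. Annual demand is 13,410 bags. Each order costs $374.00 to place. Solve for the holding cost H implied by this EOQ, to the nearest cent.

Squaring Q* = √(2DS/H) gives Q*² = 2DS/H.
From Q* = √(2DS/H): H = 2DS / Q*² = 2 × 13,410 × 374 / 728.5² = 18.9004.

H ≈ $18.90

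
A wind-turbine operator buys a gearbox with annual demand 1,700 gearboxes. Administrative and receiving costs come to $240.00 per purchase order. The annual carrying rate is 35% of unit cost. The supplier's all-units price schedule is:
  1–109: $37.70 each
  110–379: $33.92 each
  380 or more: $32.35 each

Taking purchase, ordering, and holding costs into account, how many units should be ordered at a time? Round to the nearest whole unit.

Q* ≈ 380 gearboxes

Holding cost per unit per year at price C is H = 0.35·C.
Candidates are each tier's EOQ (if it falls in that tier) and each price-break quantity.
Tier 1 ($37.70): EOQ = 248.7 exceeds tier's upper bound 109, so this tier is dominated.
EOQ at $33.92 = 262.2 (feasible in tier 2): TC = 1,700×$33.92 + (1,700/262.2)×240 + (262.2/2)×0.35×$33.92 = $60,776.48.
EOQ at $32.35 = 268.5 < 380, so use break Q=380: TC = 1,700×$32.35 + (1,700/380.0)×240 + (380.0/2)×0.35×$32.35 = $58,219.96.
Lowest total cost is $58,219.96 at Q = 380.0.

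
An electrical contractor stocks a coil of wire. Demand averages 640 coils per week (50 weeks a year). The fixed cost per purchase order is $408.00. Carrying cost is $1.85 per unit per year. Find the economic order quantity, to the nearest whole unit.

Q* ≈ 3,757 coils

Annual demand D = 640 × 50 = 32,000.
EOQ = √(2DS / H) = √(2 × 32,000 × 408 / 1.85).
= √(26,112,000 / 1.85) = √14,114,594.5946 ≈ 3756.940.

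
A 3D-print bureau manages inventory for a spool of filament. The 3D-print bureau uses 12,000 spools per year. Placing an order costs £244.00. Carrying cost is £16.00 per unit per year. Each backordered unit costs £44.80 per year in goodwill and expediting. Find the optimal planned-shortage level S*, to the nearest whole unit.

With planned backorders, Q* = √(2DS/H) · √((H+B)/B).
√(2DS/H) = √(2 × 12,000 × 244 / 16) = 604.979.
√((H+B)/B) = √((16+44.8)/44.8) = 1.1650.
Q* ≈ 704.780.
S* = Q* · H/(H+B) = 704.780 × 16/60.8 ≈ 185.468.

S* ≈ 185 spools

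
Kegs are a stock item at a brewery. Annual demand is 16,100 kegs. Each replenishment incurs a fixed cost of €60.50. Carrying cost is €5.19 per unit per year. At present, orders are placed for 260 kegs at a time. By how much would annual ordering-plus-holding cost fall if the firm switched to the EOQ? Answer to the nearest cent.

Extra cost ≈ €1,241.32 per year

EOQ = √(2DS/H) = √(2 × 16,100 × 60.5 / 5.19) ≈ 612.66.
Cost at Q* = (D/Q*)S + (Q*/2)H = √(2DSH) ≈ €3,179.72.
Cost at Q = 260: (16,100/260)×60.5 + (260/2)×5.19 = €3,746.35 + €674.70 = €4,421.05.
Excess = €4,421.05 − €3,179.72 = €1,241.32.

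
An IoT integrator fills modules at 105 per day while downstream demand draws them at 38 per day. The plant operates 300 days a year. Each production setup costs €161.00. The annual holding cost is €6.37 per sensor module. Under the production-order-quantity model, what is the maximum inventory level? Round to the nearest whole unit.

Annual demand D = 38 × 300 = 11,400.
Production build-up factor (1 − d/p) = 1 − 38/105 = 0.6381.
Q* = √(2DS / (H(1 − d/p))) = √(2 × 11,400 × 161 / (6.37 × 0.6381)).
= √(3,670,800 / 4.0647) ≈ 950.316.
Maximum inventory = Q*(1 − d/p) = 950.316 × 0.6381 ≈ 606.392.

I_max ≈ 606 modules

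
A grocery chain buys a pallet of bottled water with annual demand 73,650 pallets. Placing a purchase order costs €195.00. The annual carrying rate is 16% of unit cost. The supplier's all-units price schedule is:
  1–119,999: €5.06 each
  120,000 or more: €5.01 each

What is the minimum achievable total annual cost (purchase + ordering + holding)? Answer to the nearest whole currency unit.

TC* ≈ €377,491

Holding cost per unit per year at price C is H = 0.16·C.
For each price level, check whether its EOQ is feasible; otherwise the best quantity at that price is the breakpoint.
EOQ at €5.06 = 5956.4 (feasible in tier 1): TC = 73,650×€5.06 + (73,650/5956.4)×195 + (5956.4/2)×0.16×€5.06 = €377,491.30.
EOQ at €5.01 = 5986.0 < 120000, so use break Q=120000: TC = 73,650×€5.01 + (73,650/120000.0)×195 + (120000.0/2)×0.16×€5.01 = €417,202.18.
Lowest total cost among the candidates is at Q = 5956.4.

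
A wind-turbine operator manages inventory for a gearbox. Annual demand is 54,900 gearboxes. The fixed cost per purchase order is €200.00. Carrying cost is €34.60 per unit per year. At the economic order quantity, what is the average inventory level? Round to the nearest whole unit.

Average inventory ≈ 398 gearboxes

The optimal lot size = √(2DS/H) = √(2 × 54,900 × 200 / 34.6) ≈ 796.67.
Average inventory = Q*/2 ≈ 796.67 / 2 = 398.335.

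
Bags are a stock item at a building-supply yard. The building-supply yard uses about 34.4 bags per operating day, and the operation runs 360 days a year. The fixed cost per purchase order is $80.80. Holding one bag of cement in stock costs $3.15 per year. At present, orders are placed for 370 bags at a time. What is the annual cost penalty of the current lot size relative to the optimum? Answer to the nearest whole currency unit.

Extra cost ≈ $776 per year

Annual demand D = 34.4 × 360 = 12,384.
EOQ = √(2DS/H) = √(2 × 12,384 × 80.8 / 3.15) ≈ 797.07.
Cost at Q* = (D/Q*)S + (Q*/2)H = √(2DSH) ≈ $2,510.77.
Cost at Q = 370: (12,384/370)×80.8 + (370/2)×3.15 = $2,704.40 + $582.75 = $3,287.15.
Excess = $3,287.15 − $2,510.77 = $776.38.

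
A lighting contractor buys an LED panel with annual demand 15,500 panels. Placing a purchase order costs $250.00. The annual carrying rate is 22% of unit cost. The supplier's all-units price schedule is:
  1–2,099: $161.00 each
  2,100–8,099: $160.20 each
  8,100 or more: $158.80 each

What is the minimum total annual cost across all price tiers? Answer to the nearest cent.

TC* ≈ $2,512,068.19

Holding cost per unit per year at price C is H = 0.22·C.
Candidates are each tier's EOQ (if it falls in that tier) and each price-break quantity.
EOQ at $161.00 = 467.8 (feasible in tier 1): TC = 15,500×$161.00 + (15,500/467.8)×250 + (467.8/2)×0.22×$161.00 = $2,512,068.19.
EOQ at $160.20 = 468.9 < 2100, so use break Q=2100: TC = 15,500×$160.20 + (15,500/2100.0)×250 + (2100.0/2)×0.22×$160.20 = $2,521,951.44.
EOQ at $158.80 = 471.0 < 8100, so use break Q=8100: TC = 15,500×$158.80 + (15,500/8100.0)×250 + (8100.0/2)×0.22×$158.80 = $2,603,369.20.
Lowest total cost among the candidates is at Q = 467.8.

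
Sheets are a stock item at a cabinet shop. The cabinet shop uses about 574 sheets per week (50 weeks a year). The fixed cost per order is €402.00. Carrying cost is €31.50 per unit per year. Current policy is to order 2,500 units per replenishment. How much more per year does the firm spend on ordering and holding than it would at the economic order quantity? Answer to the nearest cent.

Annual demand D = 574 × 50 = 28,700.
EOQ = √(2DS/H) = √(2 × 28,700 × 402 / 31.5) ≈ 855.88.
Cost at Q* = (D/Q*)S + (Q*/2)H = √(2DSH) ≈ €26,960.27.
Cost at Q = 2,500: (28,700/2,500)×402 + (2,500/2)×31.5 = €4,614.96 + €39,375.00 = €43,989.96.
Excess = €43,989.96 − €26,960.27 = €17,029.69.

Extra cost ≈ €17,029.69 per year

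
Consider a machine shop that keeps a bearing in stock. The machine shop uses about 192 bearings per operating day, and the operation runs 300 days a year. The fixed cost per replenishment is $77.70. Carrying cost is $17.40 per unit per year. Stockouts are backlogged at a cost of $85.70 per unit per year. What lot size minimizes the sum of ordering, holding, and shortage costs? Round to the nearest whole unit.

Annual demand D = 192 × 300 = 57,600.
With planned backorders, Q* = √(2DS/H) · √((H+B)/B).
√(2DS/H) = √(2 × 57,600 × 77.7 / 17.4) = 717.236.
√((H+B)/B) = √((17.4+85.7)/85.7) = 1.0968.
Q* ≈ 786.685.

Q* ≈ 787 bearings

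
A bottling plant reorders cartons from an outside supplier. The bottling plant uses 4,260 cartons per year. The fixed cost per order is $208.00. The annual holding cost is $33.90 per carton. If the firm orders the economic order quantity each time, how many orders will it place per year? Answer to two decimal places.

EOQ = √(2DS/H) = √(2 × 4,260 × 208 / 33.9) ≈ 228.64.
Orders per year = D / Q* = 4,260 / 228.64 ≈ 18.632.

N ≈ 18.63 orders per year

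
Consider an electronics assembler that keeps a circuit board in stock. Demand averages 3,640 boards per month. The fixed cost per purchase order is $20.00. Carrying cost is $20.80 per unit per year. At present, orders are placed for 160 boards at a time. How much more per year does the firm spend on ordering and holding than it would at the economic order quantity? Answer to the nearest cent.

Extra cost ≈ $1,095.59 per year

Annual demand D = 3,640 × 12 = 43,680.
EOQ = √(2DS/H) = √(2 × 43,680 × 20 / 20.8) ≈ 289.83.
Cost at Q* = (D/Q*)S + (Q*/2)H = √(2DSH) ≈ $6,028.41.
Cost at Q = 160: (43,680/160)×20 + (160/2)×20.8 = $5,460.00 + $1,664.00 = $7,124.00.
Excess = $7,124.00 − $6,028.41 = $1,095.59.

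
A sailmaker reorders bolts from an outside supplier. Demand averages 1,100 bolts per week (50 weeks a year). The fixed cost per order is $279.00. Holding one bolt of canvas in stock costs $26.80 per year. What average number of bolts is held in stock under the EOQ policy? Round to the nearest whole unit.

Annual demand D = 1,100 × 50 = 55,000.
Q* = √(2DS/H) = √(2 × 55,000 × 279 / 26.8) ≈ 1070.12.
Average inventory = Q*/2 ≈ 1070.12 / 2 = 535.058.

Average inventory ≈ 535 bolts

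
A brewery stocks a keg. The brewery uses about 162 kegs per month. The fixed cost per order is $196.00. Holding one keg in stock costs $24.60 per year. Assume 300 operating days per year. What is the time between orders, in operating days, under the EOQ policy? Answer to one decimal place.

Annual demand D = 162 × 12 = 1,944.
Q* = √(2DS/H) = √(2 × 1,944 × 196 / 24.6) ≈ 176.00.
Cycle time = Q*/D × 300 = 176.00 / 1,944 × 300 ≈ 27.161 days.

T ≈ 27.2 days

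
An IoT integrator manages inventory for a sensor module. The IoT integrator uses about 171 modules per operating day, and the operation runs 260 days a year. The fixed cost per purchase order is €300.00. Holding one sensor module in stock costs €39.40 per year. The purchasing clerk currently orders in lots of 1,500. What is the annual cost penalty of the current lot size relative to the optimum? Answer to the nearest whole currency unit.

Extra cost ≈ €6,022 per year

Annual demand D = 171 × 260 = 44,460.
EOQ = √(2DS/H) = √(2 × 44,460 × 300 / 39.4) ≈ 822.83.
Cost at Q* = (D/Q*)S + (Q*/2)H = √(2DSH) ≈ €32,419.66.
Cost at Q = 1,500: (44,460/1,500)×300 + (1,500/2)×39.4 = €8,892.00 + €29,550.00 = €38,442.00.
Excess = €38,442.00 − €32,419.66 = €6,022.34.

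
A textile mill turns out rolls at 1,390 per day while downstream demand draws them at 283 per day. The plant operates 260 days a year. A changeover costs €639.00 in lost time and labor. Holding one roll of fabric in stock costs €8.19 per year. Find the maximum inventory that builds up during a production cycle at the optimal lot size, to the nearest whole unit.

I_max ≈ 3,024 rolls

Annual demand D = 283 × 260 = 73,580.
Production build-up factor (1 − d/p) = 1 − 283/1,390 = 0.7964.
Q* = √(2DS / (H(1 − d/p))) = √(2 × 73,580 × 639 / (8.19 × 0.7964)).
= √(94,035,240 / 6.5225) ≈ 3796.968.
Maximum inventory = Q*(1 − d/p) = 3796.968 × 0.7964 ≈ 3023.916.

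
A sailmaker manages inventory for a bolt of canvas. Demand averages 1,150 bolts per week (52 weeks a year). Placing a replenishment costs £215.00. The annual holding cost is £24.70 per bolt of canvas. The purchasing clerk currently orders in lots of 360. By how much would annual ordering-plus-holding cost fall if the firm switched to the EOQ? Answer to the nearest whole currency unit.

Annual demand D = 1,150 × 52 = 59,800.
EOQ = √(2DS/H) = √(2 × 59,800 × 215 / 24.7) ≈ 1020.32.
Cost at Q* = (D/Q*)S + (Q*/2)H = √(2DSH) ≈ £25,201.90.
Cost at Q = 360: (59,800/360)×215 + (360/2)×24.7 = £35,713.89 + £4,446.00 = £40,159.89.
Excess = £40,159.89 − £25,201.90 = £14,957.99.

Extra cost ≈ £14,958 per year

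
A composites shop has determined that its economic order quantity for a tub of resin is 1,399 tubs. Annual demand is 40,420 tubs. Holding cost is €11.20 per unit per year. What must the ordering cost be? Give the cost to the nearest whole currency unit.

Invert the EOQ relation Q*² = 2DS/H.
From Q* = √(2DS/H): S = Q*²H / (2D) = 1,399² × 11.2 / (2 × 40,420) = 271.1610.

S ≈ €271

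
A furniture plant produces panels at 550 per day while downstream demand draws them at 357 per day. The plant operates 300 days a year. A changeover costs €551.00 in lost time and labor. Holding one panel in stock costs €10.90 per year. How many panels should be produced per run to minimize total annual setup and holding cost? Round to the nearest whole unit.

Q* ≈ 5,555 panels

Annual demand D = 357 × 300 = 107,100.
Production build-up factor (1 − d/p) = 1 − 357/550 = 0.3509.
Q* = √(2DS / (H(1 − d/p))) = √(2 × 107,100 × 551 / (10.9 × 0.3509)).
= √(118,024,200 / 3.8249) ≈ 5554.884.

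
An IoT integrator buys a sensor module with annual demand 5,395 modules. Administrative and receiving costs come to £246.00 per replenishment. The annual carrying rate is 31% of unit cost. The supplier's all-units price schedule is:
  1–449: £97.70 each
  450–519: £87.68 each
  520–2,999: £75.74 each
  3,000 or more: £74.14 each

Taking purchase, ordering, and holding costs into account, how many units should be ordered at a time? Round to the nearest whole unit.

Q* ≈ 520 modules

Holding cost per unit per year at price C is H = 0.31·C.
Evaluate total cost at each tier's feasible EOQ or, if the EOQ is below the tier, at the tier's minimum quantity.
EOQ at £97.70 = 296.0 (feasible in tier 1): TC = 5,395×£97.70 + (5,395/296.0)×246 + (296.0/2)×0.31×£97.70 = £536,057.66.
EOQ at £87.68 = 312.5 < 450, so use break Q=450: TC = 5,395×£87.68 + (5,395/450.0)×246 + (450.0/2)×0.31×£87.68 = £482,098.55.
EOQ at £75.74 = 336.2 < 520, so use break Q=520: TC = 5,395×£75.74 + (5,395/520.0)×246 + (520.0/2)×0.31×£75.74 = £417,274.19.
EOQ at £74.14 = 339.8 < 3000, so use break Q=3000: TC = 5,395×£74.14 + (5,395/3000.0)×246 + (3000.0/2)×0.31×£74.14 = £434,902.79.
Lowest total cost is £417,274.19 at Q = 520.0.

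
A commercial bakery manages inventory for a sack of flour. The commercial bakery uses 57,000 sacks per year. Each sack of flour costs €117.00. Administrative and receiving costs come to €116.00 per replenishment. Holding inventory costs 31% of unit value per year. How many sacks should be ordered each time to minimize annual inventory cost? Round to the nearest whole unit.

Q* ≈ 604 sacks

Holding cost H = 0.31 × €117.00 = €36.2700 per unit per year.
EOQ = √(2DS / H) = √(2 × 57,000 × 116 / 36.27).
= √(13,224,000 / 36.27) = √364,598.842 ≈ 603.820.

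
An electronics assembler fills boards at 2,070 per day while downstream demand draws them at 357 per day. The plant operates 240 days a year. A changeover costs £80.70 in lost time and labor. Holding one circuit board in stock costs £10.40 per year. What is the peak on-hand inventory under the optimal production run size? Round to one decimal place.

I_max ≈ 1,049.0 boards

Annual demand D = 357 × 240 = 85,680.
Production build-up factor (1 − d/p) = 1 − 357/2,070 = 0.8275.
Q* = √(2DS / (H(1 − d/p))) = √(2 × 85,680 × 80.7 / (10.4 × 0.8275)).
= √(13,828,752 / 8.6064) ≈ 1267.597.
Maximum inventory = Q*(1 − d/p) = 1267.597 × 0.8275 ≈ 1048.983.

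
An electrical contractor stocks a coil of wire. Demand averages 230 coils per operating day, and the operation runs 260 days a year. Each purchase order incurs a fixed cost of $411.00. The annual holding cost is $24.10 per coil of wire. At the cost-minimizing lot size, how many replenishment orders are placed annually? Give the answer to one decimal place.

Annual demand D = 230 × 260 = 59,800.
EOQ = √(2DS/H) = √(2 × 59,800 × 411 / 24.1) ≈ 1428.16.
Orders per year = D / Q* = 59,800 / 1428.16 ≈ 41.872.

N ≈ 41.9 orders per year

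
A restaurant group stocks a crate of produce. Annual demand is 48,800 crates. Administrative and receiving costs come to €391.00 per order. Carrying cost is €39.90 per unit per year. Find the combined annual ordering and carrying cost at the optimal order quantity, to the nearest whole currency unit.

The optimal lot size = √(2DS/H) = √(2 × 48,800 × 391 / 39.9) ≈ 977.97.
At Q*, ordering cost (D/Q*)S equals holding cost (Q*/2)H, each = √(DSH/2).
Minimum total = √(2DSH) = √(2 × 48,800 × 391 × 39.9) ≈ 39021.120.

TC* ≈ €39,021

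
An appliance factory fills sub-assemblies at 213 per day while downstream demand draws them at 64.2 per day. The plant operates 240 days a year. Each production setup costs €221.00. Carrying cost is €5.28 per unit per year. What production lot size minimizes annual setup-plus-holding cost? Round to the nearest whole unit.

Annual demand D = 64.2 × 240 = 15,408.
Production build-up factor (1 − d/p) = 1 − 64.2/213 = 0.6986.
Q* = √(2DS / (H(1 − d/p))) = √(2 × 15,408 × 221 / (5.28 × 0.6986)).
= √(6,810,336 / 3.6886) ≈ 1358.800.

Q* ≈ 1,359 sub-assemblies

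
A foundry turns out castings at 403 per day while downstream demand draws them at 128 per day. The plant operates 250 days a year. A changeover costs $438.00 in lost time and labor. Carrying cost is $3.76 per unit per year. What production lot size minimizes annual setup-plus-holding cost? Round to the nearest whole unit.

Q* ≈ 3,305 castings

Annual demand D = 128 × 250 = 32,000.
Production build-up factor (1 − d/p) = 1 − 128/403 = 0.6824.
Q* = √(2DS / (H(1 − d/p))) = √(2 × 32,000 × 438 / (3.76 × 0.6824)).
= √(28,032,000 / 2.5658) ≈ 3305.364.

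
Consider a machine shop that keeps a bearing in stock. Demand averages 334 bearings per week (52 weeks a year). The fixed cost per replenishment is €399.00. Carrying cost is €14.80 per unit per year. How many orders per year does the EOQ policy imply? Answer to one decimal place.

N ≈ 17.9 orders per year

Annual demand D = 334 × 52 = 17,368.
Q* = √(2DS/H) = √(2 × 17,368 × 399 / 14.8) ≈ 967.71.
Orders per year = D / Q* = 17,368 / 967.71 ≈ 17.948.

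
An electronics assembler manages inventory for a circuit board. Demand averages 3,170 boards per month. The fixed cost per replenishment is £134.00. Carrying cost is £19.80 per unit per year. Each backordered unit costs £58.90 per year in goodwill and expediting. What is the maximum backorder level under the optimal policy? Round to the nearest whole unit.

Annual demand D = 3,170 × 12 = 38,040.
With planned backorders, Q* = √(2DS/H) · √((H+B)/B).
√(2DS/H) = √(2 × 38,040 × 134 / 19.8) = 717.555.
√((H+B)/B) = √((19.8+58.9)/58.9) = 1.1559.
Q* ≈ 829.440.
S* = Q* · H/(H+B) = 829.440 × 19.8/78.7 ≈ 208.677.

S* ≈ 209 boards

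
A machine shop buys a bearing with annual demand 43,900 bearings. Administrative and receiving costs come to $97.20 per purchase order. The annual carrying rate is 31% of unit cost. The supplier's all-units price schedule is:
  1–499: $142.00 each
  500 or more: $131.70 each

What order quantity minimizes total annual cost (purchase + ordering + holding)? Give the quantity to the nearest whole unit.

Holding cost per unit per year at price C is H = 0.31·C.
For each price level, check whether its EOQ is feasible; otherwise the best quantity at that price is the breakpoint.
EOQ at $142.00 = 440.3 (feasible in tier 1): TC = 43,900×$142.00 + (43,900/440.3)×97.2 + (440.3/2)×0.31×$142.00 = $6,253,182.30.
EOQ at $131.70 = 457.2 < 500, so use break Q=500: TC = 43,900×$131.70 + (43,900/500.0)×97.2 + (500.0/2)×0.31×$131.70 = $5,800,370.91.
Lowest total cost is $5,800,370.91 at Q = 500.0.

Q* ≈ 500 bearings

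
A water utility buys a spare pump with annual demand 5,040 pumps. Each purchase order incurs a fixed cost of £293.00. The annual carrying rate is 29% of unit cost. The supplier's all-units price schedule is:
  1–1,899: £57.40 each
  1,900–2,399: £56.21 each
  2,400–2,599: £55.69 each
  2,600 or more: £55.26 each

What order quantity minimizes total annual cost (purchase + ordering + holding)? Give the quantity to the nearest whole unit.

Holding cost per unit per year at price C is H = 0.29·C.
For each price level, check whether its EOQ is feasible; otherwise the best quantity at that price is the breakpoint.
EOQ at £57.40 = 421.2 (feasible in tier 1): TC = 5,040×£57.40 + (5,040/421.2)×293 + (421.2/2)×0.29×£57.40 = £296,307.63.
EOQ at £56.21 = 425.7 < 1900, so use break Q=1900: TC = 5,040×£56.21 + (5,040/1900.0)×293 + (1900.0/2)×0.29×£56.21 = £299,561.48.
EOQ at £55.69 = 427.6 < 2400, so use break Q=2400: TC = 5,040×£55.69 + (5,040/2400.0)×293 + (2400.0/2)×0.29×£55.69 = £300,673.02.
EOQ at £55.26 = 429.3 < 2600, so use break Q=2600: TC = 5,040×£55.26 + (5,040/2600.0)×293 + (2600.0/2)×0.29×£55.26 = £299,911.39.
Lowest total cost is £296,307.63 at Q = 421.2.

Q* ≈ 421 pumps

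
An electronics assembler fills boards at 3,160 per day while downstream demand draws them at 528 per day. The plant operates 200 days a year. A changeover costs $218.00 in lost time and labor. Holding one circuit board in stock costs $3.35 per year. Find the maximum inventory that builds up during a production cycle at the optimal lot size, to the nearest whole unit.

I_max ≈ 3,383 boards

Annual demand D = 528 × 200 = 105,600.
Production build-up factor (1 − d/p) = 1 − 528/3,160 = 0.8329.
Q* = √(2DS / (H(1 − d/p))) = √(2 × 105,600 × 218 / (3.35 × 0.8329)).
= √(46,041,600 / 2.7903) ≈ 4062.126.
Maximum inventory = Q*(1 − d/p) = 4062.126 × 0.8329 ≈ 3383.391.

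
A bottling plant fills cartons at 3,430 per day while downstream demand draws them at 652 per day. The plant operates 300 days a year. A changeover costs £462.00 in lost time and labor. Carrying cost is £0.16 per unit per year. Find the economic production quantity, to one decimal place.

Annual demand D = 652 × 300 = 195,600.
Production build-up factor (1 − d/p) = 1 − 652/3,430 = 0.8099.
Q* = √(2DS / (H(1 − d/p))) = √(2 × 195,600 × 462 / (0.16 × 0.8099)).
= √(180,734,400 / 0.1296) ≈ 37345.765.

Q* ≈ 37,345.8 cartons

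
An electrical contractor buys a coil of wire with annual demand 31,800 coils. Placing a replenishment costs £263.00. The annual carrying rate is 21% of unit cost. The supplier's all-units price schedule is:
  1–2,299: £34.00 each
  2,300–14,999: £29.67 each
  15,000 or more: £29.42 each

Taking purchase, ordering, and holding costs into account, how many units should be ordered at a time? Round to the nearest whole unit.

Holding cost per unit per year at price C is H = 0.21·C.
Evaluate total cost at each tier's feasible EOQ or, if the EOQ is below the tier, at the tier's minimum quantity.
EOQ at £34.00 = 1530.6 (feasible in tier 1): TC = 31,800×£34.00 + (31,800/1530.6)×263 + (1530.6/2)×0.21×£34.00 = £1,092,128.37.
EOQ at £29.67 = 1638.5 < 2300, so use break Q=2300: TC = 31,800×£29.67 + (31,800/2300.0)×263 + (2300.0/2)×0.21×£29.67 = £954,307.57.
EOQ at £29.42 = 1645.4 < 15000, so use break Q=15000: TC = 31,800×£29.42 + (31,800/15000.0)×263 + (15000.0/2)×0.21×£29.42 = £982,450.06.
Lowest total cost is £954,307.57 at Q = 2300.0.

Q* ≈ 2,300 coils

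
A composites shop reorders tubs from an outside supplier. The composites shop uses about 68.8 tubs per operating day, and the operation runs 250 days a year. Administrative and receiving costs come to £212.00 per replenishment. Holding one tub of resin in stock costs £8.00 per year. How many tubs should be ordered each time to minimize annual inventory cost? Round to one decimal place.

Annual demand D = 68.8 × 250 = 17,200.
EOQ = √(2DS / H) = √(2 × 17,200 × 212 / 8).
= √(7,292,800 / 8) = √911,600 ≈ 954.777.

Q* ≈ 954.8 tubs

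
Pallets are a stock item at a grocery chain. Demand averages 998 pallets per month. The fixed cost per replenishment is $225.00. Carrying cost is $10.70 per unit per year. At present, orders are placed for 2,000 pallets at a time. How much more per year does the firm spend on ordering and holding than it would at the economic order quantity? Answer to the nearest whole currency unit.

Annual demand D = 998 × 12 = 11,976.
EOQ = √(2DS/H) = √(2 × 11,976 × 225 / 10.7) ≈ 709.69.
Cost at Q* = (D/Q*)S + (Q*/2)H = √(2DSH) ≈ $7,593.71.
Cost at Q = 2,000: (11,976/2,000)×225 + (2,000/2)×10.7 = $1,347.30 + $10,700.00 = $12,047.30.
Excess = $12,047.30 − $7,593.71 = $4,453.59.

Extra cost ≈ $4,454 per year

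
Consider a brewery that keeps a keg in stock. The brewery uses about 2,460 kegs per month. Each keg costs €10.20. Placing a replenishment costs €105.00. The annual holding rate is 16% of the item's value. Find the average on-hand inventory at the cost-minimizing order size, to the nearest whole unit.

Average inventory ≈ 974 kegs

Annual demand D = 2,460 × 12 = 29,520.
Holding cost H = 0.16 × €10.20 = €1.6320 per unit per year.
EOQ = √(2DS/H) = √(2 × 29,520 × 105 / 1.632) ≈ 1948.98.
Average inventory = Q*/2 ≈ 1948.98 / 2 = 974.491.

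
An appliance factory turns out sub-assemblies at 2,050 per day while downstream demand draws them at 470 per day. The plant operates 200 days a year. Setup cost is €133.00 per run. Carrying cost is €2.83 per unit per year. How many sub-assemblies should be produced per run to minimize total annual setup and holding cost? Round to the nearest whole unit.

Annual demand D = 470 × 200 = 94,000.
Production build-up factor (1 − d/p) = 1 − 470/2,050 = 0.7707.
Q* = √(2DS / (H(1 − d/p))) = √(2 × 94,000 × 133 / (2.83 × 0.7707)).
= √(25,004,000 / 2.1812) ≈ 3385.789.

Q* ≈ 3,386 sub-assemblies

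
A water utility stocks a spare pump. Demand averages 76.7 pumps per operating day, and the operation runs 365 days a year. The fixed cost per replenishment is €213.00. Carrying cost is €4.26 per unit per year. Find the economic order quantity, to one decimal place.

Annual demand D = 76.7 × 365 = 27,995.5.
EOQ = √(2DS / H) = √(2 × 27,995.5 × 213 / 4.26).
= √(11,926,083 / 4.26) = √2,799,550 ≈ 1673.186.

Q* ≈ 1,673.2 pumps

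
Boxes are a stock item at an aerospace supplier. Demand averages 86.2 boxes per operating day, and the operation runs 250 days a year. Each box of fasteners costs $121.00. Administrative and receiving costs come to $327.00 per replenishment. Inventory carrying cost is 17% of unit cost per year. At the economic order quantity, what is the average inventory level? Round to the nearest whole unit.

Annual demand D = 86.2 × 250 = 21,550.
Holding cost H = 0.17 × $121.00 = $20.5700 per unit per year.
EOQ = √(2DS/H) = √(2 × 21,550 × 327 / 20.57) ≈ 827.74.
Average inventory = Q*/2 ≈ 827.74 / 2 = 413.871.

Average inventory ≈ 414 boxes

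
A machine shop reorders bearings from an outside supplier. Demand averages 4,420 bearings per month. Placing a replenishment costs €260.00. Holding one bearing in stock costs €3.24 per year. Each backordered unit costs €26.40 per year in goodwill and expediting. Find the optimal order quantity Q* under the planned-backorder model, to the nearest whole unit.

Q* ≈ 3,091 bearings

Annual demand D = 4,420 × 12 = 53,040.
With planned backorders, Q* = √(2DS/H) · √((H+B)/B).
√(2DS/H) = √(2 × 53,040 × 260 / 3.24) = 2917.635.
√((H+B)/B) = √((3.24+26.4)/26.4) = 1.0596.
Q* ≈ 3091.492.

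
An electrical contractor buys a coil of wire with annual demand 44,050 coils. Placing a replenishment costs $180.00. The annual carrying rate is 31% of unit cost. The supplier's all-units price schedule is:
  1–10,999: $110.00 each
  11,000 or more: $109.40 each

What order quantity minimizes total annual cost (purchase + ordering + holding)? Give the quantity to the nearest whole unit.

Holding cost per unit per year at price C is H = 0.31·C.
Evaluate total cost at each tier's feasible EOQ or, if the EOQ is below the tier, at the tier's minimum quantity.
EOQ at $110.00 = 681.9 (feasible in tier 1): TC = 44,050×$110.00 + (44,050/681.9)×180 + (681.9/2)×0.31×$110.00 = $4,868,754.20.
EOQ at $109.40 = 683.8 < 11000, so use break Q=11000: TC = 44,050×$109.40 + (44,050/11000.0)×180 + (11000.0/2)×0.31×$109.40 = $5,006,317.82.
Lowest total cost is $4,868,754.20 at Q = 681.9.

Q* ≈ 682 coils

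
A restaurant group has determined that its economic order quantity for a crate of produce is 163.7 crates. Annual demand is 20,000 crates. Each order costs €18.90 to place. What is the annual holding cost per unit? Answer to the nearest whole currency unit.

H ≈ €28

The basic EOQ model gives Q* = √(2DS/H); rearrange for the unknown.
From Q* = √(2DS/H): H = 2DS / Q*² = 2 × 20,000 × 18.9 / 163.7² = 28.2114.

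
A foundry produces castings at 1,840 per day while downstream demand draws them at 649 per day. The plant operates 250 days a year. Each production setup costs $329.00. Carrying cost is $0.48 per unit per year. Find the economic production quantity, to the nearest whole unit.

Q* ≈ 18,537 castings

Annual demand D = 649 × 250 = 162,250.
Production build-up factor (1 − d/p) = 1 − 649/1,840 = 0.6473.
Q* = √(2DS / (H(1 − d/p))) = √(2 × 162,250 × 329 / (0.48 × 0.6473)).
= √(106,760,500 / 0.3107) ≈ 18536.926.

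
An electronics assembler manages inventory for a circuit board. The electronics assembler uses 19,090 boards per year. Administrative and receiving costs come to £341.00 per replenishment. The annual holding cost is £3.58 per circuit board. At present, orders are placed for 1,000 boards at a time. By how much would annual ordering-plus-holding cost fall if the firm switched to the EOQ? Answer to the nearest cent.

Extra cost ≈ £1,472.58 per year

EOQ = √(2DS/H) = √(2 × 19,090 × 341 / 3.58) ≈ 1907.01.
Cost at Q* = (D/Q*)S + (Q*/2)H = √(2DSH) ≈ £6,827.11.
Cost at Q = 1,000: (19,090/1,000)×341 + (1,000/2)×3.58 = £6,509.69 + £1,790.00 = £8,299.69.
Excess = £8,299.69 − £6,827.11 = £1,472.58.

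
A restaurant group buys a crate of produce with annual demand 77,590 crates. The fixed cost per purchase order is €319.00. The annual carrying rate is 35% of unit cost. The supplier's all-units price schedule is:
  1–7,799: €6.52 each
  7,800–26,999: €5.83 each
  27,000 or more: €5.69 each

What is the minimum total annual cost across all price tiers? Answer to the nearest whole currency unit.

Holding cost per unit per year at price C is H = 0.35·C.
Candidates are each tier's EOQ (if it falls in that tier) and each price-break quantity.
EOQ at €6.52 = 4657.5 (feasible in tier 1): TC = 77,590×€6.52 + (77,590/4657.5)×319 + (4657.5/2)×0.35×€6.52 = €516,515.28.
EOQ at €5.83 = 4925.4 < 7800, so use break Q=7800: TC = 77,590×€5.83 + (77,590/7800.0)×319 + (7800.0/2)×0.35×€5.83 = €463,480.88.
EOQ at €5.69 = 4985.7 < 27000, so use break Q=27000: TC = 77,590×€5.69 + (77,590/27000.0)×319 + (27000.0/2)×0.35×€5.69 = €469,289.06.
Lowest total cost among the candidates is at Q = 7800.0.

TC* ≈ €463,481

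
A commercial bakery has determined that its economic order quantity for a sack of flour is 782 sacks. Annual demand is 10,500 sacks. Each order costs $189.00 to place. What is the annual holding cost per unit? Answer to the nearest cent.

H ≈ $6.49

Invert the EOQ relation Q*² = 2DS/H.
From Q* = √(2DS/H): H = 2DS / Q*² = 2 × 10,500 × 189 / 782² = 6.4903.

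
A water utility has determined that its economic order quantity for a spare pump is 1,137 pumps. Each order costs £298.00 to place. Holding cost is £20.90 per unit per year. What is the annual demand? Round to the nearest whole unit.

D ≈ 45,334 pumps per year

Invert the EOQ relation Q*² = 2DS/H.
From Q* = √(2DS/H): D = Q*²H / (2S) = 1,137² × 20.9 / (2 × 298) = 45333.678.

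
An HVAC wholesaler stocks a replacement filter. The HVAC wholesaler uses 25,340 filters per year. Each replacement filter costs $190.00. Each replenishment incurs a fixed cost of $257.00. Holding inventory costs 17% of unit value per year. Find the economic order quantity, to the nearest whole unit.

Holding cost H = 0.17 × $190.00 = $32.3000 per unit per year.
EOQ = √(2DS / H) = √(2 × 25,340 × 257 / 32.3).
= √(13,024,760 / 32.3) = √403,243.3437 ≈ 635.014.

Q* ≈ 635 filters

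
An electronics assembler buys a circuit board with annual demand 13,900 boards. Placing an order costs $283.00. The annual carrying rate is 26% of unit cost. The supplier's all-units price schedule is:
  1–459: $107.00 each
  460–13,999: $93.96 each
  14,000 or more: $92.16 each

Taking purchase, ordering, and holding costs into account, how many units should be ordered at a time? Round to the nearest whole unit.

Holding cost per unit per year at price C is H = 0.26·C.
For each price level, check whether its EOQ is feasible; otherwise the best quantity at that price is the breakpoint.
Tier 1 ($107.00): EOQ = 531.8 exceeds tier's upper bound 459, so this tier is dominated.
EOQ at $93.96 = 567.5 (feasible in tier 2): TC = 13,900×$93.96 + (13,900/567.5)×283 + (567.5/2)×0.26×$93.96 = $1,319,907.53.
EOQ at $92.16 = 573.0 < 14000, so use break Q=14000: TC = 13,900×$92.16 + (13,900/14000.0)×283 + (14000.0/2)×0.26×$92.16 = $1,449,036.18.
Lowest total cost is $1,319,907.53 at Q = 567.5.

Q* ≈ 567 boards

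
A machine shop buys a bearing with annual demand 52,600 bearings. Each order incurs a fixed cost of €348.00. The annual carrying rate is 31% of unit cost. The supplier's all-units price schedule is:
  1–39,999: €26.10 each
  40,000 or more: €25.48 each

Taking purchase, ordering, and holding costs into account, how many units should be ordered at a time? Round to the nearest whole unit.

Holding cost per unit per year at price C is H = 0.31·C.
For each price level, check whether its EOQ is feasible; otherwise the best quantity at that price is the breakpoint.
EOQ at €26.10 = 2127.1 (feasible in tier 1): TC = 52,600×€26.10 + (52,600/2127.1)×348 + (2127.1/2)×0.31×€26.10 = €1,390,070.70.
EOQ at €25.48 = 2152.9 < 40000, so use break Q=40000: TC = 52,600×€25.48 + (52,600/40000.0)×348 + (40000.0/2)×0.31×€25.48 = €1,498,681.62.
Lowest total cost is €1,390,070.70 at Q = 2127.1.

Q* ≈ 2,127 bearings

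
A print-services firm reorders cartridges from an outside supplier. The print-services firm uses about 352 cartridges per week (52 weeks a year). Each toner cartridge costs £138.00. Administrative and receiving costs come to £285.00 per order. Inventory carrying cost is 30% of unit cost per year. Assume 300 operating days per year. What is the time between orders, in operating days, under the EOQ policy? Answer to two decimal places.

T ≈ 8.23 days

Annual demand D = 352 × 52 = 18,304.
Holding cost H = 0.30 × £138.00 = £41.4000 per unit per year.
Q* = √(2DS/H) = √(2 × 18,304 × 285 / 41.4) ≈ 502.01.
Cycle time = Q*/D × 300 = 502.01 / 18,304 × 300 ≈ 8.228 days.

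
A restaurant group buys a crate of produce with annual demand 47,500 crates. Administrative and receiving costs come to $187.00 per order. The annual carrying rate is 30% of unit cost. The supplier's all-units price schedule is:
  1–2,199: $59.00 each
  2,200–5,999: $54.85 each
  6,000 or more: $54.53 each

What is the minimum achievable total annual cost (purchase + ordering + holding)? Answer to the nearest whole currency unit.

Holding cost per unit per year at price C is H = 0.30·C.
For each price level, check whether its EOQ is feasible; otherwise the best quantity at that price is the breakpoint.
EOQ at $59.00 = 1001.8 (feasible in tier 1): TC = 47,500×$59.00 + (47,500/1001.8)×187 + (1001.8/2)×0.30×$59.00 = $2,820,232.47.
EOQ at $54.85 = 1039.0 < 2200, so use break Q=2200: TC = 47,500×$54.85 + (47,500/2200.0)×187 + (2200.0/2)×0.30×$54.85 = $2,627,513.00.
EOQ at $54.53 = 1042.1 < 6000, so use break Q=6000: TC = 47,500×$54.53 + (47,500/6000.0)×187 + (6000.0/2)×0.30×$54.53 = $2,640,732.42.
Lowest total cost among the candidates is at Q = 2200.0.

TC* ≈ $2,627,513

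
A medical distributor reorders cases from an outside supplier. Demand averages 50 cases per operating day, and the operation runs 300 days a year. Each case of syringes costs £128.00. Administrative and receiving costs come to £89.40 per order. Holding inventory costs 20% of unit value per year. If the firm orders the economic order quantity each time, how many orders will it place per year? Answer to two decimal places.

N ≈ 46.34 orders per year

Annual demand D = 50 × 300 = 15,000.
Holding cost H = 0.20 × £128.00 = £25.6000 per unit per year.
Q* = √(2DS/H) = √(2 × 15,000 × 89.4 / 25.6) ≈ 323.68.
Orders per year = D / Q* = 15,000 / 323.68 ≈ 46.343.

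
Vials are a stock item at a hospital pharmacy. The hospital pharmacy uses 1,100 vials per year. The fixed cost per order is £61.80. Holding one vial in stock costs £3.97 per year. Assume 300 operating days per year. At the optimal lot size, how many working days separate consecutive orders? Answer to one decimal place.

Q* = √(2DS/H) = √(2 × 1,100 × 61.8 / 3.97) ≈ 185.06.
Cycle time = Q*/D × 300 = 185.06 / 1,100 × 300 ≈ 50.471 days.

T ≈ 50.5 days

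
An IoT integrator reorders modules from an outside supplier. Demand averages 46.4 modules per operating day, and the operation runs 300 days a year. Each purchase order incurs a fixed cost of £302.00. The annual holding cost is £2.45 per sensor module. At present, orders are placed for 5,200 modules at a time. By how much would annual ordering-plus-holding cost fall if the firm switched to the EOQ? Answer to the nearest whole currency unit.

Extra cost ≈ £2,640 per year

Annual demand D = 46.4 × 300 = 13,920.
EOQ = √(2DS/H) = √(2 × 13,920 × 302 / 2.45) ≈ 1852.49.
Cost at Q* = (D/Q*)S + (Q*/2)H = √(2DSH) ≈ £4,538.59.
Cost at Q = 5,200: (13,920/5,200)×302 + (5,200/2)×2.45 = £808.43 + £6,370.00 = £7,178.43.
Excess = £7,178.43 − £4,538.59 = £2,639.84.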